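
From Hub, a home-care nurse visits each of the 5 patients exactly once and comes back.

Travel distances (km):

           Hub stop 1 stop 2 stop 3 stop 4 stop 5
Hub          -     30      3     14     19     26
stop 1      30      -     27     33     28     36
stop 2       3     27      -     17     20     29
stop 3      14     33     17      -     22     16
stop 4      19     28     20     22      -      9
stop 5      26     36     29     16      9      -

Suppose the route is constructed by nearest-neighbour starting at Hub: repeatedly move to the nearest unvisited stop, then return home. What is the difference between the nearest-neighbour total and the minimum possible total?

6 km longer than the optimal tour.

From Hub: stop 2=3, stop 3=14, stop 4=19, stop 5=26, stop 1=30 → choose stop 2 (3).
From stop 2: stop 3=17, stop 4=20, stop 1=27, stop 5=29 → choose stop 3 (17).
From stop 3: stop 5=16, stop 4=22, stop 1=33 → choose stop 5 (16).
From stop 5: stop 4=9, stop 1=36 → choose stop 4 (9).
From stop 4: stop 1=28 → choose stop 1 (28).
NN route Hub → stop 2 → stop 3 → stop 5 → stop 4 → stop 1 → Hub costs 103.
Optimal: Hub → stop 2 → stop 1 → stop 4 → stop 5 → stop 3 → Hub costs 97 (by enumerating all 60 distinct tours).
Excess = 103 − 97 = 6.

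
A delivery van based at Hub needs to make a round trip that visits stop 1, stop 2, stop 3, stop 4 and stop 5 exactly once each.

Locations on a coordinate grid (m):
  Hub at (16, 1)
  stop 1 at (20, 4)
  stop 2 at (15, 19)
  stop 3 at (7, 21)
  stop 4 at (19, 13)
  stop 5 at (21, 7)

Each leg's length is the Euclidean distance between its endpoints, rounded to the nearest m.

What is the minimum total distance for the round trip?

Hub-stop 1-stop 2-stop 3-stop 4-stop 5-Hub: 5+16+8+14+6+8 = 57
Hub-stop 1-stop 2-stop 3-stop 5-stop 4-Hub: 5+16+8+20+6+12 = 67
Hub-stop 1-stop 2-stop 4-stop 3-stop 5-Hub: 5+16+7+14+20+8 = 70
Hub-stop 1-stop 2-stop 4-stop 5-stop 3-Hub: 5+16+7+6+20+22 = 76
Hub-stop 1-stop 2-stop 5-stop 3-stop 4-Hub: 5+16+13+20+14+12 = 80
Hub-stop 1-stop 2-stop 5-stop 4-stop 3-Hub: 5+16+13+6+14+22 = 76
Hub-stop 1-stop 3-stop 2-stop 4-stop 5-Hub: 5+21+8+7+6+8 = 55
Hub-stop 1-stop 3-stop 2-stop 5-stop 4-Hub: 5+21+8+13+6+12 = 65
Hub-stop 1-stop 3-stop 4-stop 2-stop 5-Hub: 5+21+14+7+13+8 = 68
Hub-stop 1-stop 3-stop 4-stop 5-stop 2-Hub: 5+21+14+6+13+18 = 77
Hub-stop 1-stop 3-stop 5-stop 2-stop 4-Hub: 5+21+20+13+7+12 = 78
Hub-stop 1-stop 3-stop 5-stop 4-stop 2-Hub: 5+21+20+6+7+18 = 77
Hub-stop 1-stop 4-stop 2-stop 3-stop 5-Hub: 5+9+7+8+20+8 = 57
Hub-stop 1-stop 4-stop 2-stop 5-stop 3-Hub: 5+9+7+13+20+22 = 76
… (46 more)
Hub-stop 1-stop 5-stop 4-stop 2-stop 3-Hub: 5+3+6+7+8+22 = 51  ← best
The minimum is 51.
One optimal route: Hub → stop 1 → stop 5 → stop 4 → stop 2 → stop 3 → Hub (or its reverse).

51 m — the shortest possible round trip.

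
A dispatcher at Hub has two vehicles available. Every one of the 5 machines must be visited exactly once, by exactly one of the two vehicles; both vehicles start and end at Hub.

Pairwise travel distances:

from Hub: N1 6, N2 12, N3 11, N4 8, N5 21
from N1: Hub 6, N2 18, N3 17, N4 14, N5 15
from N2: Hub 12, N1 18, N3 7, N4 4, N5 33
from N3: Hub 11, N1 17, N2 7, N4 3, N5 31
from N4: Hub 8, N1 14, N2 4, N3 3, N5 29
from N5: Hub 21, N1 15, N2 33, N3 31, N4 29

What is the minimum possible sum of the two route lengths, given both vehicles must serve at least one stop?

There are 2^4 − 1 = 15 ways to divide the 5 stops into two non-empty groups. For each, the best each vehicle can do is its own shortest tour through its group:
  {N1} + {N2, N3, N4, N5}: 12 + 71 = 83
  {N2} + {N1, N3, N4, N5}: 24 + 63 = 87
  {N1, N2} + {N3, N4, N5}: 36 + 63 = 99
  {N3} + {N1, N2, N4, N5}: 22 + 66 = 88
  {N1, N3} + {N2, N4, N5}: 34 + 66 = 100
  {N2, N3} + {N1, N4, N5}: 30 + 58 = 88
  … (15 splits in total)
  {N2, N3, N4} + {N1, N5}: 30 + 42 = 72  ← best
Best: vehicle 1 Hub → N2 → N3 → N4 → Hub = 30; vehicle 2 Hub → N1 → N5 → Hub = 42; combined 72.

Minimum combined distance: 72.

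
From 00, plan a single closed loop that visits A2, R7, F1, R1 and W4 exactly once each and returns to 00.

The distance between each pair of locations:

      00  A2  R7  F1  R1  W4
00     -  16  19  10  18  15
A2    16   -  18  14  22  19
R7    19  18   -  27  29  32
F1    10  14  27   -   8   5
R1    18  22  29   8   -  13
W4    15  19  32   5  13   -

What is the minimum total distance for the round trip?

Minimum total distance: 87.

With 5 stops there are 5!/2 = 60 distinct round trips (a route and its reverse cost the same).
00 → A2 → R7 → F1 → R1 → W4 → 00: 16+18+27+8+13+15 = 97
00 → A2 → R7 → F1 → W4 → R1 → 00: 16+18+27+5+13+18 = 97
00 → A2 → R7 → R1 → F1 → W4 → 00: 16+18+29+8+5+15 = 91
00 → A2 → R7 → R1 → W4 → F1 → 00: 16+18+29+13+5+10 = 91
00 → A2 → R7 → W4 → F1 → R1 → 00: 16+18+32+5+8+18 = 97
00 → A2 → R7 → W4 → R1 → F1 → 00: 16+18+32+13+8+10 = 97
00 → A2 → F1 → R7 → R1 → W4 → 00: 16+14+27+29+13+15 = 114
00 → A2 → F1 → R7 → W4 → R1 → 00: 16+14+27+32+13+18 = 120
00 → A2 → F1 → R1 → R7 → W4 → 00: 16+14+8+29+32+15 = 114
00 → A2 → F1 → R1 → W4 → R7 → 00: 16+14+8+13+32+19 = 102
00 → A2 → F1 → W4 → R7 → R1 → 00: 16+14+5+32+29+18 = 114
00 → A2 → F1 → W4 → R1 → R7 → 00: 16+14+5+13+29+19 = 96
00 → A2 → R1 → R7 → F1 → W4 → 00: 16+22+29+27+5+15 = 114
00 → A2 → R1 → R7 → W4 → F1 → 00: 16+22+29+32+5+10 = 114
… (46 more)
00 → R7 → A2 → F1 → R1 → W4 → 00: 19+18+14+8+13+15 = 87  ← best
The minimum is 87.
One optimal route: 00 → R7 → A2 → F1 → R1 → W4 → 00 (or its reverse).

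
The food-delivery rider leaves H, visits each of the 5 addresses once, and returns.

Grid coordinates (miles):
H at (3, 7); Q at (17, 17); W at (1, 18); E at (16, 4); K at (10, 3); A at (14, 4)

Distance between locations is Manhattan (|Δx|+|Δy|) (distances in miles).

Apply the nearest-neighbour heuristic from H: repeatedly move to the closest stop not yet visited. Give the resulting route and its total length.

From H: distances to unvisited — K=11, W=13, A=14, E=16, Q=24. Nearest is K (11).
From K: distances to unvisited — A=5, E=7, Q=21, W=24. Nearest is A (5).
From A: distances to unvisited — E=2, Q=16, W=27. Nearest is E (2).
From E: distances to unvisited — Q=14, W=29. Nearest is Q (14).
From Q: distances to unvisited — W=17. Nearest is W (17).
Return W→H: 13.
Total = 11 + 5 + 2 + 14 + 17 + 13 = 62.

62 miles along H → K → A → E → Q → W → H.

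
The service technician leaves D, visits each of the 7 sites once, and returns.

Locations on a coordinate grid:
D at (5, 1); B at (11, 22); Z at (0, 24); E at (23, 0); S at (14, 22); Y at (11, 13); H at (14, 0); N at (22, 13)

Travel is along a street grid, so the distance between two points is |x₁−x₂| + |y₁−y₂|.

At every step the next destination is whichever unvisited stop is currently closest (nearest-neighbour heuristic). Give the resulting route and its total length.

Nearest-neighbour total = 100; route D → H → E → N → Y → B → S → Z → D.

D → [H:10 / Y:18 / E:19 / B:27 / Z:28 / N:29 / S:30] → H (10)
H → [E:9 / Y:16 / N:21 / S:22 / B:25 / Z:38] → E (9)
E → [N:14 / Y:25 / S:31 / B:34 / Z:47] → N (14)
N → [Y:11 / S:17 / B:20 / Z:33] → Y (11)
Y → [B:9 / S:12 / Z:22] → B (9)
B → [S:3 / Z:13] → S (3)
S → [Z:16] → Z (16)
Return Z→D: 28.
Total = 10 + 9 + 14 + 11 + 9 + 3 + 16 + 28 = 100.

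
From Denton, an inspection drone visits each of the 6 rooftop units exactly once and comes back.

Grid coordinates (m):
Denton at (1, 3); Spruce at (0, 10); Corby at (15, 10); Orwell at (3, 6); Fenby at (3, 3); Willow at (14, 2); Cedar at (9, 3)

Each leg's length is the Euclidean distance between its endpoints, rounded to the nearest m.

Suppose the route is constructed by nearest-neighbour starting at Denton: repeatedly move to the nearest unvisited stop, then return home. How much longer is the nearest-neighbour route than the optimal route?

Denton: Fenby=2, Orwell=4, Spruce=7, Cedar=8, Willow=13, Corby=16 ⇒ Fenby
Fenby: Orwell=3, Cedar=6, Spruce=8, Willow=11, Corby=14 ⇒ Orwell
Orwell: Spruce=5, Cedar=7, Willow=12, Corby=13 ⇒ Spruce
Spruce: Cedar=11, Corby=15, Willow=16 ⇒ Cedar
Cedar: Willow=5, Corby=9 ⇒ Willow
Willow: Corby=8 ⇒ Corby
NN route Denton → Fenby → Orwell → Spruce → Cedar → Willow → Corby → Denton costs 50.
Optimal: Denton → Orwell → Spruce → Corby → Willow → Cedar → Fenby → Denton costs 45 (by enumerating all 360 distinct tours).
Excess = 50 − 45 = 5.

The nearest-neighbour route is 5 m longer than optimal.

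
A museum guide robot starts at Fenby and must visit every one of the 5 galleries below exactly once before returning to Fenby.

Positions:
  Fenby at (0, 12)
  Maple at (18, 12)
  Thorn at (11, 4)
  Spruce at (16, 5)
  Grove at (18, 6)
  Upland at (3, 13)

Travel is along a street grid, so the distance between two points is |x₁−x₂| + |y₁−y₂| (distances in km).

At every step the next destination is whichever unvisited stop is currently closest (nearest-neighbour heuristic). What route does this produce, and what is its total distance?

From Fenby: distances to unvisited — Upland=4, Maple=18, Thorn=19, Spruce=23, Grove=24. Nearest is Upland (4).
From Upland: distances to unvisited — Maple=16, Thorn=17, Spruce=21, Grove=22. Nearest is Maple (16).
From Maple: distances to unvisited — Grove=6, Spruce=9, Thorn=15. Nearest is Grove (6).
From Grove: distances to unvisited — Spruce=3, Thorn=9. Nearest is Spruce (3).
From Spruce: distances to unvisited — Thorn=6. Nearest is Thorn (6).
Return Thorn→Fenby: 19.
Total = 4 + 16 + 6 + 3 + 6 + 19 = 54.

Total distance 54 km via the nearest-neighbour route Fenby → Upland → Maple → Grove → Spruce → Thorn → Fenby.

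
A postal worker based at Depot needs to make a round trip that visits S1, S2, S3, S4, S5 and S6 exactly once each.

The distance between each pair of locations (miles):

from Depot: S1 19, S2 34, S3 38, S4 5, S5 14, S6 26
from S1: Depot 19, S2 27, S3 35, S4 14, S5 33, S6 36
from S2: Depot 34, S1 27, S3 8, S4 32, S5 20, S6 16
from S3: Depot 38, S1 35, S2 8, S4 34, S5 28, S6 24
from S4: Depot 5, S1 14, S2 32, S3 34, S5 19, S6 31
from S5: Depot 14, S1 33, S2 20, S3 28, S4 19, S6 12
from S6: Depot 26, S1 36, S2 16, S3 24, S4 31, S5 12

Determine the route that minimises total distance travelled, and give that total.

Depot - S1 - S2 - S3 - S4 - S5 - S6 - Depot: 19+27+8+34+19+12+26 = 145
Depot - S1 - S2 - S3 - S4 - S6 - S5 - Depot: 19+27+8+34+31+12+14 = 145
Depot - S1 - S2 - S3 - S5 - S4 - S6 - Depot: 19+27+8+28+19+31+26 = 158
Depot - S1 - S2 - S3 - S5 - S6 - S4 - Depot: 19+27+8+28+12+31+5 = 130
Depot - S1 - S2 - S3 - S6 - S4 - S5 - Depot: 19+27+8+24+31+19+14 = 142
Depot - S1 - S2 - S3 - S6 - S5 - S4 - Depot: 19+27+8+24+12+19+5 = 114
Depot - S1 - S2 - S4 - S3 - S5 - S6 - Depot: 19+27+32+34+28+12+26 = 178
Depot - S1 - S2 - S4 - S3 - S6 - S5 - Depot: 19+27+32+34+24+12+14 = 162
… (352 more)
Depot - S4 - S1 - S2 - S3 - S6 - S5 - Depot: 5+14+27+8+24+12+14 = 104  ← best
The minimum is 104.
One optimal route: Depot → S4 → S1 → S2 → S3 → S6 → S5 → Depot (or its reverse).

104 miles — the shortest possible round trip.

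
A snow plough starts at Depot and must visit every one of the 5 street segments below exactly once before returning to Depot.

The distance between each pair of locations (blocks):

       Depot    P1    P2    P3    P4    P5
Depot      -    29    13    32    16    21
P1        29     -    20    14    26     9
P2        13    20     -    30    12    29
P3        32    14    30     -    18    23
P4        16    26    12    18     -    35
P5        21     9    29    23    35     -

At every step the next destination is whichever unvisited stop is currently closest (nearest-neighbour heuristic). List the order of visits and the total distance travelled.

87 blocks along Depot → P2 → P4 → P3 → P1 → P5 → Depot.

Depot → [P2:13 / P4:16 / P5:21 / P1:29 / P3:32] → P2 (13)
P2 → [P4:12 / P1:20 / P5:29 / P3:30] → P4 (12)
P4 → [P3:18 / P1:26 / P5:35] → P3 (18)
P3 → [P1:14 / P5:23] → P1 (14)
P1 → [P5:9] → P5 (9)
Return P5→Depot: 21.
Total = 13 + 12 + 18 + 14 + 9 + 21 = 87.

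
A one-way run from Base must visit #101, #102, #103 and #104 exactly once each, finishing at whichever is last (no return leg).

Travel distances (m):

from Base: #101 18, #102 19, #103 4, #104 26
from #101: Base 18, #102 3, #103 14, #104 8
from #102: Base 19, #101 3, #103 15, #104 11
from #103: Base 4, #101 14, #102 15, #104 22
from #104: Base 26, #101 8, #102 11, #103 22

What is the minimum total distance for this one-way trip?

There are 4! = 24 possible orderings.
Base → #101 → #102 → #103 → #104: 18+3+15+22 = 58
Base → #101 → #102 → #104 → #103: 18+3+11+22 = 54
Base → #101 → #103 → #102 → #104: 18+14+15+11 = 58
Base → #101 → #103 → #104 → #102: 18+14+22+11 = 65
Base → #101 → #104 → #102 → #103: 18+8+11+15 = 52
Base → #101 → #104 → #103 → #102: 18+8+22+15 = 63
Base → #102 → #101 → #103 → #104: 19+3+14+22 = 58
Base → #102 → #101 → #104 → #103: 19+3+8+22 = 52
Base → #102 → #103 → #101 → #104: 19+15+14+8 = 56
Base → #102 → #103 → #104 → #101: 19+15+22+8 = 64
Base → #102 → #104 → #101 → #103: 19+11+8+14 = 52
Base → #102 → #104 → #103 → #101: 19+11+22+14 = 66
Base → #103 → #101 → #102 → #104: 4+14+3+11 = 32
Base → #103 → #101 → #104 → #102: 4+14+8+11 = 37
… (10 more)
Base → #103 → #102 → #101 → #104: 4+15+3+8 = 30  ← best
The minimum is 30.
One shortest path: Base → #103 → #102 → #101 → #104.

Shortest open route: 30 m.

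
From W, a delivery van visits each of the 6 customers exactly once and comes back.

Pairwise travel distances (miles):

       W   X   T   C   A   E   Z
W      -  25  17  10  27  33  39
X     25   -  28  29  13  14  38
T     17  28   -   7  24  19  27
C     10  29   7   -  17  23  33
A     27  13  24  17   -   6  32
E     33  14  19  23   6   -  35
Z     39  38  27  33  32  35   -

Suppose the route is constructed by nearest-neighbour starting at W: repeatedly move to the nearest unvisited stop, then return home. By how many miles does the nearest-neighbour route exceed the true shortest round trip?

11 miles longer than the optimal tour.

From W: C=10, T=17, X=25, A=27, E=33, Z=39 → choose C (10).
From C: T=7, A=17, E=23, X=29, Z=33 → choose T (7).
From T: E=19, A=24, Z=27, X=28 → choose E (19).
From E: A=6, X=14, Z=35 → choose A (6).
From A: X=13, Z=32 → choose X (13).
From X: Z=38 → choose Z (38).
NN route W → C → T → E → A → X → Z → W costs 132.
Optimal: W → X → E → A → Z → T → C → W costs 121 (by enumerating all 360 distinct tours).
Excess = 132 − 121 = 11.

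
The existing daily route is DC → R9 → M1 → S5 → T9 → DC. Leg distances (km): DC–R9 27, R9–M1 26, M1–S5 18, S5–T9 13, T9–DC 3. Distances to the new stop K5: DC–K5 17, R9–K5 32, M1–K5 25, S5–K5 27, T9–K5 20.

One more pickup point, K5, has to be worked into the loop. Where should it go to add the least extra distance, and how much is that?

Insertion cost between consecutive stops i–j is d(i,K5) + d(K5,j) − d(i,j):
  between DC and R9: 17 + 32 − 27 = 22
  between R9 and M1: 32 + 25 − 26 = 31
  between M1 and S5: 25 + 27 − 18 = 34
  between S5 and T9: 27 + 20 − 13 = 34
  between T9 and DC: 20 + 17 − 3 = 34
Cheapest insertion is between DC and R9, adding 22.
New total = 87 + 22 = 109.

Adding 22 km by placing K5 on the DC–R9 leg.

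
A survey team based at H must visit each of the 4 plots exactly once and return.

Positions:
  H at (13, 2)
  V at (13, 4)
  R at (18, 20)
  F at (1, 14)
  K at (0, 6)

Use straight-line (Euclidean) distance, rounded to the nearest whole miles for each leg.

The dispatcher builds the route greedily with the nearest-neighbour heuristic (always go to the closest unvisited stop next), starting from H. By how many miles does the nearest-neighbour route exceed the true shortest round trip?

1 miles longer than the optimal tour.

From H: V=2, K=14, F=17, R=19 → choose V (2).
From V: K=13, F=16, R=17 → choose K (13).
From K: F=8, R=23 → choose F (8).
From F: R=18 → choose R (18).
NN route H → V → K → F → R → H costs 60.
Optimal: H → V → R → F → K → H costs 59 (by enumerating all 12 distinct tours).
Excess = 60 − 59 = 1.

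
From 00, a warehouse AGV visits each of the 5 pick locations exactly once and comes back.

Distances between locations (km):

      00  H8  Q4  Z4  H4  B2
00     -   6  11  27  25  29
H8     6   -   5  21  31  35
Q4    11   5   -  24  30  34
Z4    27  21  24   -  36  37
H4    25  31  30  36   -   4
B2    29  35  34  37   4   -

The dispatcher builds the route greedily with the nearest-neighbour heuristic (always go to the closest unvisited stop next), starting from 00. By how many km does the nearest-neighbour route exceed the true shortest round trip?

00: H8=6, Q4=11, H4=25, Z4=27, B2=29 ⇒ H8
H8: Q4=5, Z4=21, H4=31, B2=35 ⇒ Q4
Q4: Z4=24, H4=30, B2=34 ⇒ Z4
Z4: H4=36, B2=37 ⇒ H4
H4: B2=4 ⇒ B2
NN route 00 → H8 → Q4 → Z4 → H4 → B2 → 00 costs 104.
Optimal: 00 → H8 → Q4 → Z4 → B2 → H4 → 00 costs 101 (by enumerating all 60 distinct tours).
Excess = 104 − 101 = 3.

Excess over optimum: 3 km.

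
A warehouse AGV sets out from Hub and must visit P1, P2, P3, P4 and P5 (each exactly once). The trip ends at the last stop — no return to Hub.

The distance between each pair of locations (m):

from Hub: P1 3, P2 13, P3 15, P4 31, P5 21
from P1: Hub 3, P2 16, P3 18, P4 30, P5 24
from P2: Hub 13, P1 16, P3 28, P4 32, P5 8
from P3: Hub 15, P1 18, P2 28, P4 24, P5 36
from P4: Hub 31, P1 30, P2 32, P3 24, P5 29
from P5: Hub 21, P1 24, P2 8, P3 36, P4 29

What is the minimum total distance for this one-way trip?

80 m — the minimum one-way total.

There are 5! = 120 possible orderings.
Hub → P1 → P2 → P3 → P4 → P5: 3+16+28+24+29 = 100
Hub → P1 → P2 → P3 → P5 → P4: 3+16+28+36+29 = 112
Hub → P1 → P2 → P4 → P3 → P5: 3+16+32+24+36 = 111
Hub → P1 → P2 → P4 → P5 → P3: 3+16+32+29+36 = 116
Hub → P1 → P2 → P5 → P3 → P4: 3+16+8+36+24 = 87
Hub → P1 → P2 → P5 → P4 → P3: 3+16+8+29+24 = 80
Hub → P1 → P3 → P2 → P4 → P5: 3+18+28+32+29 = 110
Hub → P1 → P3 → P2 → P5 → P4: 3+18+28+8+29 = 86
Hub → P1 → P3 → P4 → P2 → P5: 3+18+24+32+8 = 85
Hub → P1 → P3 → P4 → P5 → P2: 3+18+24+29+8 = 82
Hub → P1 → P3 → P5 → P2 → P4: 3+18+36+8+32 = 97
Hub → P1 → P3 → P5 → P4 → P2: 3+18+36+29+32 = 118
Hub → P1 → P4 → P2 → P3 → P5: 3+30+32+28+36 = 129
Hub → P1 → P4 → P2 → P5 → P3: 3+30+32+8+36 = 109
… (106 more)
The minimum is 80.
One shortest path: Hub → P1 → P2 → P5 → P4 → P3.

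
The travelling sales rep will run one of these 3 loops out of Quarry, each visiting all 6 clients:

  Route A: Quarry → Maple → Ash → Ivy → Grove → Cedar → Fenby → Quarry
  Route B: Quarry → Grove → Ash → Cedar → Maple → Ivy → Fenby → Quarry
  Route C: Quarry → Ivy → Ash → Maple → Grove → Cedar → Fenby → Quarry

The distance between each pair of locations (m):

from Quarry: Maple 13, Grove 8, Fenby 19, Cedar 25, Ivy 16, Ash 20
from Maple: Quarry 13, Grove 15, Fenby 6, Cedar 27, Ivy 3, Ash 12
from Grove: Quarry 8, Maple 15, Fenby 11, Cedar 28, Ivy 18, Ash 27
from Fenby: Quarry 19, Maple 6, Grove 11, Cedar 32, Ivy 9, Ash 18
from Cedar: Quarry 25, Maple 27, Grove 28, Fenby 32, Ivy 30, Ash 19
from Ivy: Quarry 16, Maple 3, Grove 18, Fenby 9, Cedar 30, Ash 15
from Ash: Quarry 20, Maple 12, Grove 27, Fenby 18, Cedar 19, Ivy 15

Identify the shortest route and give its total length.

112 m — Route B is the shortest.

Route A: 13 + 12 + 15 + 18 + 28 + 32 + 19 = 137
Route B: 8 + 27 + 19 + 27 + 3 + 9 + 19 = 112
Route C: 16 + 15 + 12 + 15 + 28 + 32 + 19 = 137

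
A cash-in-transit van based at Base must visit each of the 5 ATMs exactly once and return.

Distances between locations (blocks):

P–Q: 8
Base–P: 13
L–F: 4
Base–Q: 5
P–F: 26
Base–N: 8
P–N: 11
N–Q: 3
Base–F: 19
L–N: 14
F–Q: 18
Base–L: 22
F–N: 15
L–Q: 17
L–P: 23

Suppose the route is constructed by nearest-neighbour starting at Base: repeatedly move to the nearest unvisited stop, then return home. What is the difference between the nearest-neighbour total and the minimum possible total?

The nearest-neighbour route is 4 blocks longer than optimal.

Base: Q=5, N=8, P=13, F=19, L=22 ⇒ Q
Q: N=3, P=8, L=17, F=18 ⇒ N
N: P=11, L=14, F=15 ⇒ P
P: L=23, F=26 ⇒ L
L: F=4 ⇒ F
NN route Base → Q → N → P → L → F → Base costs 65.
Optimal: Base → P → Q → N → L → F → Base costs 61 (by enumerating all 60 distinct tours).
Excess = 65 − 61 = 4.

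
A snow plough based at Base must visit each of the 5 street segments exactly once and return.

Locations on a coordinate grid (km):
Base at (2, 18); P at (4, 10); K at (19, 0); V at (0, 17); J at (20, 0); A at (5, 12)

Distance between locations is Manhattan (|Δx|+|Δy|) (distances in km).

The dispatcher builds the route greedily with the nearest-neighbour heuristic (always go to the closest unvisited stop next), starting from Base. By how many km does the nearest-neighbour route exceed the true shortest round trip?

Base: V=3, A=9, P=10, K=35, J=36 ⇒ V
V: A=10, P=11, K=36, J=37 ⇒ A
A: P=3, K=26, J=27 ⇒ P
P: K=25, J=26 ⇒ K
K: J=1 ⇒ J
NN route Base → V → A → P → K → J → Base costs 78.
Optimal: Base → P → K → J → A → V → Base costs 76 (by enumerating all 60 distinct tours).
Excess = 78 − 76 = 2.

Excess over optimum: 2 km.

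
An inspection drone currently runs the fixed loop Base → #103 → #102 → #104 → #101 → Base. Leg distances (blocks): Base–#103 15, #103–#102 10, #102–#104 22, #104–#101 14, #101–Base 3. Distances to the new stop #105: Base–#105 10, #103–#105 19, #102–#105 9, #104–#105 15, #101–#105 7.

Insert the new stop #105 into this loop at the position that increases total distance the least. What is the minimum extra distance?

Insertion cost between consecutive stops i–j is d(i,#105) + d(#105,j) − d(i,j):
  between Base and #103: 10 + 19 − 15 = 14
  between #103 and #102: 19 + 9 − 10 = 18
  between #102 and #104: 9 + 15 − 22 = 2
  between #104 and #101: 15 + 7 − 14 = 8
  between #101 and Base: 7 + 10 − 3 = 14
Cheapest insertion is between #102 and #104, adding 2.
New total = 64 + 2 = 66.

Minimum extra distance: 2 blocks, inserting #105 between #102 and #104.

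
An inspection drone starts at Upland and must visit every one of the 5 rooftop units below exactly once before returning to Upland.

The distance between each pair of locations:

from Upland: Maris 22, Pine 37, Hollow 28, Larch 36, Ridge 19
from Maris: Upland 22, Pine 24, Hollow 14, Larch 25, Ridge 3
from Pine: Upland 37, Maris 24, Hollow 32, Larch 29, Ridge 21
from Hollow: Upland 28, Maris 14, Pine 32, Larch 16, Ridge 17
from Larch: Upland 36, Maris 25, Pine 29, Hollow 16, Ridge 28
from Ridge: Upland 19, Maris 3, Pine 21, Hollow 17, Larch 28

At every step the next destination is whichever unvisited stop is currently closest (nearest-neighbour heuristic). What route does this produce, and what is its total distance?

At Upland the remaining stops are Ridge 19, Maris 22, Hollow 28, Larch 36, Pine 37; go to Ridge.
At Ridge the remaining stops are Maris 3, Hollow 17, Pine 21, Larch 28; go to Maris.
At Maris the remaining stops are Hollow 14, Pine 24, Larch 25; go to Hollow.
At Hollow the remaining stops are Larch 16, Pine 32; go to Larch.
At Larch the remaining stops are Pine 29; go to Pine.
Return Pine→Upland: 37.
Total = 19 + 3 + 14 + 16 + 29 + 37 = 118.

118 along Upland → Ridge → Maris → Hollow → Larch → Pine → Upland.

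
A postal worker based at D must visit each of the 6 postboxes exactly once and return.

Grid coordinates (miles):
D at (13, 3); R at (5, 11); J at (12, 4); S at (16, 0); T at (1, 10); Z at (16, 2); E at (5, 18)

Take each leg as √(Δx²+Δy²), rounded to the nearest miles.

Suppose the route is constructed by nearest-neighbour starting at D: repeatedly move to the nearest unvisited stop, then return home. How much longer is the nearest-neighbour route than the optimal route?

D: J=1, Z=3, S=4, R=11, T=14, E=17 ⇒ J
J: Z=4, S=6, R=10, T=13, E=16 ⇒ Z
Z: S=2, R=14, T=17, E=19 ⇒ S
S: R=16, T=18, E=21 ⇒ R
R: T=4, E=7 ⇒ T
T: E=9 ⇒ E
NN route D → J → Z → S → R → T → E → D costs 53.
Optimal: D → J → R → T → E → Z → S → D costs 49 (by enumerating all 360 distinct tours).
Excess = 53 − 49 = 4.

The nearest-neighbour route is 4 miles longer than optimal.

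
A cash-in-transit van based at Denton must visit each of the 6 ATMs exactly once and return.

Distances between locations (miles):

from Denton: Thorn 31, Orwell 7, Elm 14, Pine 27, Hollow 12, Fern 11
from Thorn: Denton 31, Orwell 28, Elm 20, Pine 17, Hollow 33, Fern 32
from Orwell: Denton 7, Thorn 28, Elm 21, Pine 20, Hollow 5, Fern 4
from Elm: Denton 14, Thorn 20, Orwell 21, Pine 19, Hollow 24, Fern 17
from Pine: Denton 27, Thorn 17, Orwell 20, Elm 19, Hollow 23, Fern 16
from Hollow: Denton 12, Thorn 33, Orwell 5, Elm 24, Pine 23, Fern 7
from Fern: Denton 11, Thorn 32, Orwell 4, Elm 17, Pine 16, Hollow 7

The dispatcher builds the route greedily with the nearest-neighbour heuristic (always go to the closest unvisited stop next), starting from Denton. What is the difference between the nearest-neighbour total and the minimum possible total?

From Denton: Orwell=7, Fern=11, Hollow=12, Elm=14, Pine=27, Thorn=31 → choose Orwell (7).
From Orwell: Fern=4, Hollow=5, Pine=20, Elm=21, Thorn=28 → choose Fern (4).
From Fern: Hollow=7, Pine=16, Elm=17, Thorn=32 → choose Hollow (7).
From Hollow: Pine=23, Elm=24, Thorn=33 → choose Pine (23).
From Pine: Thorn=17, Elm=19 → choose Thorn (17).
From Thorn: Elm=20 → choose Elm (20).
NN route Denton → Orwell → Fern → Hollow → Pine → Thorn → Elm → Denton costs 92.
Optimal: Denton → Orwell → Hollow → Fern → Pine → Thorn → Elm → Denton costs 86 (by enumerating all 360 distinct tours).
Excess = 92 − 86 = 6.

Excess over optimum: 6 miles.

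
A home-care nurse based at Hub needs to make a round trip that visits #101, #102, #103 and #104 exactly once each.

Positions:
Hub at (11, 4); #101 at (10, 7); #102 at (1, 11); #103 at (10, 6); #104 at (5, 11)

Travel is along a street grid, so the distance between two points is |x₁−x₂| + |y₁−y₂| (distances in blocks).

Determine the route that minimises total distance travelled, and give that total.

There are 12 distinct closed tours to check (reversals are equivalent).
Hub→#101→#102→#103→#104→Hub: 4+13+14+10+13 = 54
Hub→#101→#102→#104→#103→Hub: 4+13+4+10+3 = 34
Hub→#101→#103→#102→#104→Hub: 4+1+14+4+13 = 36
Hub→#101→#103→#104→#102→Hub: 4+1+10+4+17 = 36
Hub→#101→#104→#102→#103→Hub: 4+9+4+14+3 = 34
Hub→#101→#104→#103→#102→Hub: 4+9+10+14+17 = 54
Hub→#102→#101→#103→#104→Hub: 17+13+1+10+13 = 54
Hub→#102→#101→#104→#103→Hub: 17+13+9+10+3 = 52
Hub→#102→#103→#101→#104→Hub: 17+14+1+9+13 = 54
Hub→#102→#104→#101→#103→Hub: 17+4+9+1+3 = 34
Hub→#103→#101→#102→#104→Hub: 3+1+13+4+13 = 34
Hub→#103→#102→#101→#104→Hub: 3+14+13+9+13 = 52
The minimum is 34.
One optimal route: Hub → #101 → #102 → #104 → #103 → Hub (or its reverse).

Minimum total distance: 34 blocks.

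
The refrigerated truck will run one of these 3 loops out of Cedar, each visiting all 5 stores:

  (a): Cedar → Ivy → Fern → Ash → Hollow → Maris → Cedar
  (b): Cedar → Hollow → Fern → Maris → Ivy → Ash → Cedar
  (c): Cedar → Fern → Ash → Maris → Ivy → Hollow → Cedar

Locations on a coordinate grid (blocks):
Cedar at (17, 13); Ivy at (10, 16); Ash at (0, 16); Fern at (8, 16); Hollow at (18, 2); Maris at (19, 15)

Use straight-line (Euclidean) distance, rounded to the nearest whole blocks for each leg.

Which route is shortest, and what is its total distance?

(a): 8 + 2 + 8 + 23 + 13 + 3 = 57
(b): 11 + 17 + 11 + 9 + 10 + 17 = 75
(c): 9 + 8 + 19 + 9 + 16 + 11 = 72

Shortest is (a), total 57 blocks.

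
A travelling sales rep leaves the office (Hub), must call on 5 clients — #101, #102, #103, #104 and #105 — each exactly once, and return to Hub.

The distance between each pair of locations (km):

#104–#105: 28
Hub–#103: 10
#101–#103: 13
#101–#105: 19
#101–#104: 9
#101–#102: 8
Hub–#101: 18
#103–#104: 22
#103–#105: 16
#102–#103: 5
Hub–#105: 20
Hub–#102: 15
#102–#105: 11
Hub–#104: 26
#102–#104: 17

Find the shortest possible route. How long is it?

There are 60 distinct closed tours to check (reversals are equivalent).
Hub-#101-#102-#103-#104-#105-Hub: 18+8+5+22+28+20 = 101
Hub-#101-#102-#103-#105-#104-Hub: 18+8+5+16+28+26 = 101
Hub-#101-#102-#104-#103-#105-Hub: 18+8+17+22+16+20 = 101
Hub-#101-#102-#104-#105-#103-Hub: 18+8+17+28+16+10 = 97
Hub-#101-#102-#105-#103-#104-Hub: 18+8+11+16+22+26 = 101
Hub-#101-#102-#105-#104-#103-Hub: 18+8+11+28+22+10 = 97
Hub-#101-#103-#102-#104-#105-Hub: 18+13+5+17+28+20 = 101
Hub-#101-#103-#102-#105-#104-Hub: 18+13+5+11+28+26 = 101
Hub-#101-#103-#104-#102-#105-Hub: 18+13+22+17+11+20 = 101
Hub-#101-#103-#104-#105-#102-Hub: 18+13+22+28+11+15 = 107
Hub-#101-#103-#105-#102-#104-Hub: 18+13+16+11+17+26 = 101
Hub-#101-#103-#105-#104-#102-Hub: 18+13+16+28+17+15 = 107
Hub-#101-#104-#102-#103-#105-Hub: 18+9+17+5+16+20 = 85
Hub-#101-#104-#102-#105-#103-Hub: 18+9+17+11+16+10 = 81
… (46 more)
Hub-#103-#101-#104-#102-#105-Hub: 10+13+9+17+11+20 = 80  ← best
The minimum is 80.
One optimal route: Hub → #103 → #101 → #104 → #102 → #105 → Hub (or its reverse).

Minimum total distance: 80 km.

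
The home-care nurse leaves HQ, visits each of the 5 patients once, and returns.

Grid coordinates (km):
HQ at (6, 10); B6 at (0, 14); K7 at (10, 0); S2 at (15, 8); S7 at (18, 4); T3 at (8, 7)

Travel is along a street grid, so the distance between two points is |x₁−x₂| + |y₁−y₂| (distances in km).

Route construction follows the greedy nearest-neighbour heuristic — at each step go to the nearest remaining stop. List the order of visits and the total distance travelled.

From HQ: distances to unvisited — T3=5, B6=10, S2=11, K7=14, S7=18. Nearest is T3 (5).
From T3: distances to unvisited — S2=8, K7=9, S7=13, B6=15. Nearest is S2 (8).
From S2: distances to unvisited — S7=7, K7=13, B6=21. Nearest is S7 (7).
From S7: distances to unvisited — K7=12, B6=28. Nearest is K7 (12).
From K7: distances to unvisited — B6=24. Nearest is B6 (24).
Return B6→HQ: 10.
Total = 5 + 8 + 7 + 12 + 24 + 10 = 66.

66 km along HQ → T3 → S2 → S7 → K7 → B6 → HQ.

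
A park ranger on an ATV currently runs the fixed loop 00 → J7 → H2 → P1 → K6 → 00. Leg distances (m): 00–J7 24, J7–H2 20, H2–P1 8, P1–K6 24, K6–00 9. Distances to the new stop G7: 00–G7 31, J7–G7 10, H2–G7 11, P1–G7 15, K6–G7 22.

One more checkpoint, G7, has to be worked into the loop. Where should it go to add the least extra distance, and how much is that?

Adding 1 m by placing G7 on the J7–H2 leg.

Insertion cost between consecutive stops i–j is d(i,G7) + d(G7,j) − d(i,j):
  between 00 and J7: 31 + 10 − 24 = 17
  between J7 and H2: 10 + 11 − 20 = 1
  between H2 and P1: 11 + 15 − 8 = 18
  between P1 and K6: 15 + 22 − 24 = 13
  between K6 and 00: 22 + 31 − 9 = 44
Cheapest insertion is between J7 and H2, adding 1.
New total = 85 + 1 = 86.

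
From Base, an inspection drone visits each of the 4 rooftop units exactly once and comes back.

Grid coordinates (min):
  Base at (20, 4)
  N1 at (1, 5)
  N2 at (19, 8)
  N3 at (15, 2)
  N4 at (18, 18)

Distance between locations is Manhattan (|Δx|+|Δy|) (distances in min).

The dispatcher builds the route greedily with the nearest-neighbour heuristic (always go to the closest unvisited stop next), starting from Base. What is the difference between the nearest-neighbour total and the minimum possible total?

From Base: N2=5, N3=7, N4=16, N1=20 → choose N2 (5).
From N2: N3=10, N4=11, N1=21 → choose N3 (10).
From N3: N1=17, N4=19 → choose N1 (17).
From N1: N4=30 → choose N4 (30).
NN route Base → N2 → N3 → N1 → N4 → Base costs 78.
Optimal: Base → N2 → N4 → N1 → N3 → Base costs 70 (by enumerating all 12 distinct tours).
Excess = 78 − 70 = 8.

The nearest-neighbour route is 8 min longer than optimal.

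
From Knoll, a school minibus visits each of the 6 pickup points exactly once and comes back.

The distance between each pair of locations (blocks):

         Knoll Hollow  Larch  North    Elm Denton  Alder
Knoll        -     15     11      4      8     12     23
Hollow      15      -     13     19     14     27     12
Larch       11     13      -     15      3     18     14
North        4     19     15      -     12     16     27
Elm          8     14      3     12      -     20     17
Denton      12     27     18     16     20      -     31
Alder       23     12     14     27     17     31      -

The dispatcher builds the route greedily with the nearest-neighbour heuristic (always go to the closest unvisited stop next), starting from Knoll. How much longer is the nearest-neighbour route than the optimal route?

3 blocks longer than the optimal tour.

From Knoll: North=4, Elm=8, Larch=11, Denton=12, Hollow=15, Alder=23 → choose North (4).
From North: Elm=12, Larch=15, Denton=16, Hollow=19, Alder=27 → choose Elm (12).
From Elm: Larch=3, Hollow=14, Alder=17, Denton=20 → choose Larch (3).
From Larch: Hollow=13, Alder=14, Denton=18 → choose Hollow (13).
From Hollow: Alder=12, Denton=27 → choose Alder (12).
From Alder: Denton=31 → choose Denton (31).
NN route Knoll → North → Elm → Larch → Hollow → Alder → Denton → Knoll costs 87.
Optimal: Knoll → Hollow → Alder → Larch → Elm → North → Denton → Knoll costs 84 (by enumerating all 360 distinct tours).
Excess = 87 − 84 = 3.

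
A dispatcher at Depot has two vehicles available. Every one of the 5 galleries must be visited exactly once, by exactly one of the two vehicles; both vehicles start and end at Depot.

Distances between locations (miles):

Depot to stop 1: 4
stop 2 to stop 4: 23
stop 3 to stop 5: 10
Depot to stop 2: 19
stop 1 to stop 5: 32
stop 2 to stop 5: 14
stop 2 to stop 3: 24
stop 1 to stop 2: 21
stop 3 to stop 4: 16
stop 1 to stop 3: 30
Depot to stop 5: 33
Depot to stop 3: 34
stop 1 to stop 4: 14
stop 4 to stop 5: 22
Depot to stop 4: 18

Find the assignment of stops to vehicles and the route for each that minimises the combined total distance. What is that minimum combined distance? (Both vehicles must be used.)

85 miles — the smallest possible combined total.

Try each way of splitting the stops between the two vehicles (each non-empty) and, for each split, find the best tour for each vehicle:
  {stop 1} + {stop 2, stop 3, stop 4, stop 5}: 8 + 77 = 85
  {stop 2} + {stop 1, stop 3, stop 4, stop 5}: 38 + 77 = 115
  {stop 1, stop 2} + {stop 3, stop 4, stop 5}: 44 + 77 = 121
  {stop 3} + {stop 1, stop 2, stop 4, stop 5}: 68 + 73 = 141
  {stop 1, stop 3} + {stop 2, stop 4, stop 5}: 68 + 73 = 141
  {stop 2, stop 3} + {stop 1, stop 4, stop 5}: 77 + 73 = 150
  … (15 splits in total)
Best: vehicle 1 Depot → stop 1 → Depot = 8; vehicle 2 Depot → stop 2 → stop 5 → stop 3 → stop 4 → Depot = 77; combined 85.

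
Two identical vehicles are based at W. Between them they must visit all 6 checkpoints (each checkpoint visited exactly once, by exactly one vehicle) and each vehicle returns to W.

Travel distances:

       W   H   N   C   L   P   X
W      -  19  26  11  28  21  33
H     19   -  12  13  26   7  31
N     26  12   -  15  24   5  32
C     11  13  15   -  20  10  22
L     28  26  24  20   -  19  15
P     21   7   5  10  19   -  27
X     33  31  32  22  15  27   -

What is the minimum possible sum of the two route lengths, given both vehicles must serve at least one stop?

Check every non-empty split of the stops between the two vehicles; for each half take its own optimal tour:
  {H} + {N, C, L, P, X}: 38 + 98 = 136
  {N} + {H, C, L, P, X}: 52 + 93 = 145
  {H, N} + {C, L, P, X}: 57 + 88 = 145
  {C} + {H, N, L, P, X}: 22 + 103 = 125
  {H, C} + {N, L, P, X}: 43 + 98 = 141
  {N, C} + {H, L, P, X}: 52 + 93 = 145
  … (31 splits in total)
Best: vehicle 1 W → C → W = 22; vehicle 2 W → H → N → P → L → X → W = 103; combined 125.

Minimum combined distance: 125.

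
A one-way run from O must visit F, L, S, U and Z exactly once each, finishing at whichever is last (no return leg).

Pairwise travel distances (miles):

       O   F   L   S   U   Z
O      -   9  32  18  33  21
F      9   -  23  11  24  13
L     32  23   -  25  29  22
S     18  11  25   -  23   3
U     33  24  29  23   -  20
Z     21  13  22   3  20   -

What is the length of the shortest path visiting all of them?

72 miles — the minimum one-way total.

There are 5! = 120 possible orderings.
O → F → L → S → U → Z: 9+23+25+23+20 = 100
O → F → L → S → Z → U: 9+23+25+3+20 = 80
O → F → L → U → S → Z: 9+23+29+23+3 = 87
O → F → L → U → Z → S: 9+23+29+20+3 = 84
O → F → L → Z → S → U: 9+23+22+3+23 = 80
O → F → L → Z → U → S: 9+23+22+20+23 = 97
O → F → S → L → U → Z: 9+11+25+29+20 = 94
O → F → S → L → Z → U: 9+11+25+22+20 = 87
O → F → S → U → L → Z: 9+11+23+29+22 = 94
O → F → S → U → Z → L: 9+11+23+20+22 = 85
O → F → S → Z → L → U: 9+11+3+22+29 = 74
O → F → S → Z → U → L: 9+11+3+20+29 = 72
O → F → U → L → S → Z: 9+24+29+25+3 = 90
O → F → U → L → Z → S: 9+24+29+22+3 = 87
… (106 more)
The minimum is 72.
One shortest path: O → F → S → Z → U → L.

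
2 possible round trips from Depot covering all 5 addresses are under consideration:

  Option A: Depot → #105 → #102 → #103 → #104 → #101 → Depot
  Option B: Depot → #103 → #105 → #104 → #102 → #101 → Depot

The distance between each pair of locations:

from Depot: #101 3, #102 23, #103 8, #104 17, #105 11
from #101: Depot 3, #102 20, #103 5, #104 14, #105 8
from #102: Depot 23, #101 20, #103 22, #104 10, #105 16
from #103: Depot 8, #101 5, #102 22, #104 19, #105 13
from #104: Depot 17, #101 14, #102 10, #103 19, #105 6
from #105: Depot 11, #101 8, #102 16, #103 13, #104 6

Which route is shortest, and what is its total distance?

Option A: 11 + 16 + 22 + 19 + 14 + 3 = 85
Option B: 8 + 13 + 6 + 10 + 20 + 3 = 60

60 — Option B is the shortest.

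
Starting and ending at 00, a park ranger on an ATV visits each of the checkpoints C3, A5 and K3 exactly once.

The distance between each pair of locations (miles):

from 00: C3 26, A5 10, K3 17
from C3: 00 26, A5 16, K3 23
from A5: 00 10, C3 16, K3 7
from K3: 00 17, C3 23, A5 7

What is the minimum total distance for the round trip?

Minimum total distance: 66 miles.

With 3 stops there are 3!/2 = 3 distinct round trips (a route and its reverse cost the same).
00→C3→A5→K3→00: 26+16+7+17 = 66
00→C3→K3→A5→00: 26+23+7+10 = 66
00→A5→C3→K3→00: 10+16+23+17 = 66
The minimum is 66.
One optimal route: 00 → C3 → A5 → K3 → 00 (or its reverse).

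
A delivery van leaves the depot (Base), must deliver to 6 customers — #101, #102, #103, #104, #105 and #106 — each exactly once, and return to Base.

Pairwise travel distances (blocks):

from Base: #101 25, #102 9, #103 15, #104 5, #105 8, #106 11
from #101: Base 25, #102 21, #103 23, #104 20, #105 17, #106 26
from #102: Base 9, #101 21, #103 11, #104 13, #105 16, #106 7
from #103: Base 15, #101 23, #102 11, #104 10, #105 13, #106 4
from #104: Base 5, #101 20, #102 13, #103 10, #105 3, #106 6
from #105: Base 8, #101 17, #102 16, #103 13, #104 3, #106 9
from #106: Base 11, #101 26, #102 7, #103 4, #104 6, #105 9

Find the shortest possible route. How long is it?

Minimum total distance: 68 blocks.

There are 360 distinct closed tours to check (reversals are equivalent).
Base→#101→#102→#103→#104→#105→#106→Base: 25+21+11+10+3+9+11 = 90
Base→#101→#102→#103→#104→#106→#105→Base: 25+21+11+10+6+9+8 = 90
Base→#101→#102→#103→#105→#104→#106→Base: 25+21+11+13+3+6+11 = 90
Base→#101→#102→#103→#105→#106→#104→Base: 25+21+11+13+9+6+5 = 90
Base→#101→#102→#103→#106→#104→#105→Base: 25+21+11+4+6+3+8 = 78
Base→#101→#102→#103→#106→#105→#104→Base: 25+21+11+4+9+3+5 = 78
Base→#101→#102→#104→#103→#105→#106→Base: 25+21+13+10+13+9+11 = 102
Base→#101→#102→#104→#103→#106→#105→Base: 25+21+13+10+4+9+8 = 90
… (352 more)
Base→#102→#106→#103→#101→#105→#104→Base: 9+7+4+23+17+3+5 = 68  ← best
The minimum is 68.
One optimal route: Base → #102 → #106 → #103 → #101 → #105 → #104 → Base (or its reverse).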